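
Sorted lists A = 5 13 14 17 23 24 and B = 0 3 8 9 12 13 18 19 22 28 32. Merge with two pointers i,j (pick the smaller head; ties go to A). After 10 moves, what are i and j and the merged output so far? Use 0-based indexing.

i=0 j=0: A[i]=5>B[j]=0 take 0, j++
i=0 j=1: A[i]=5>B[j]=3 take 3, j++
i=0 j=2: A[i]=5<=B[j]=8 take 5, i++
i=1 j=2: A[i]=13>B[j]=8 take 8, j++
i=1 j=3: A[i]=13>B[j]=9 take 9, j++
i=1 j=4: A[i]=13>B[j]=12 take 12, j++
i=1 j=5: A[i]=13<=B[j]=13 take 13, i++
i=2 j=5: A[i]=14>B[j]=13 take 13, j++
i=2 j=6: A[i]=14<=B[j]=18 take 14, i++
i=3 j=6: A[i]=17<=B[j]=18 take 17, i++

i=4, j=6, merged so far=[0, 3, 5, 8, 9, 12, 13, 13, 14, 17]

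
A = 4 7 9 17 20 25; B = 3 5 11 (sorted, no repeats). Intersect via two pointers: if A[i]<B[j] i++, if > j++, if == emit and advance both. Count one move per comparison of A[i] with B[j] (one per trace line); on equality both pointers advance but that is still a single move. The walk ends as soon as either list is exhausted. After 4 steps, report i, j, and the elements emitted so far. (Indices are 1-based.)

i=1 j=1: 4>3, j++
i=1 j=2: 4<5, i++
i=2 j=2: 7>5, j++
i=2 j=3: 7<11, i++

i=3, j=3, emitted=[]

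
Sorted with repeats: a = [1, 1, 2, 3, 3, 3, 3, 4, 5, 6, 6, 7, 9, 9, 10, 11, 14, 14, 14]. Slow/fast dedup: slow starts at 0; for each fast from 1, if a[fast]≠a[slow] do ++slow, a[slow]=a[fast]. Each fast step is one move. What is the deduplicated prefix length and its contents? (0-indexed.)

(s=0,f=1) a[fast]=1=a[slow] dup → fast++
(s=0,f=2) a[fast]=2≠a[slow]=1 write a[1]=2 → slow++,fast++
(s=1,f=3) a[fast]=3≠a[slow]=2 write a[2]=3 → slow++,fast++
(s=2,f=4) a[fast]=3=a[slow] dup → fast++
(s=2,f=5) a[fast]=3=a[slow] dup → fast++
(s=2,f=6) a[fast]=3=a[slow] dup → fast++
(s=2,f=7) a[fast]=4≠a[slow]=3 write a[3]=4 → slow++,fast++
(s=3,f=8) a[fast]=5≠a[slow]=4 write a[4]=5 → slow++,fast++
(s=4,f=9) a[fast]=6≠a[slow]=5 write a[5]=6 → slow++,fast++
(s=5,f=10) a[fast]=6=a[slow] dup → fast++
(s=5,f=11) a[fast]=7≠a[slow]=6 write a[6]=7 → slow++,fast++
(s=6,f=12) a[fast]=9≠a[slow]=7 write a[7]=9 → slow++,fast++
(s=7,f=13) a[fast]=9=a[slow] dup → fast++
(s=7,f=14) a[fast]=10≠a[slow]=9 write a[8]=10 → slow++,fast++
(s=8,f=15) a[fast]=11≠a[slow]=10 write a[9]=11 → slow++,fast++
(s=9,f=16) a[fast]=14≠a[slow]=11 write a[10]=14 → slow++,fast++
(s=10,f=17) a[fast]=14=a[slow] dup → fast++
(s=10,f=18) a[fast]=14=a[slow] dup → fast++

length 11; prefix = [1, 2, 3, 4, 5, 6, 7, 9, 10, 11, 14]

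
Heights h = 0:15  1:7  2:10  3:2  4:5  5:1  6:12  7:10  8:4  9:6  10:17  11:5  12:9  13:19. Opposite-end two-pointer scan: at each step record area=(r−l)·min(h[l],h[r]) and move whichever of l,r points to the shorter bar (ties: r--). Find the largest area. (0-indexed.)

max area = 195

l=0 r=13: min(15,19)*13=195 best=195 *, l++
l=1 r=13: min(7,19)*12=84 best=195, l++
l=2 r=13: min(10,19)*11=110 best=195, l++
l=3 r=13: min(2,19)*10=20 best=195, l++
l=4 r=13: min(5,19)*9=45 best=195, l++
l=5 r=13: min(1,19)*8=8 best=195, l++
l=6 r=13: min(12,19)*7=84 best=195, l++
l=7 r=13: min(10,19)*6=60 best=195, l++
l=8 r=13: min(4,19)*5=20 best=195, l++
l=9 r=13: min(6,19)*4=24 best=195, l++
l=10 r=13: min(17,19)*3=51 best=195, l++
l=11 r=13: min(5,19)*2=10 best=195, l++
l=12 r=13: min(9,19)*1=9 best=195, l++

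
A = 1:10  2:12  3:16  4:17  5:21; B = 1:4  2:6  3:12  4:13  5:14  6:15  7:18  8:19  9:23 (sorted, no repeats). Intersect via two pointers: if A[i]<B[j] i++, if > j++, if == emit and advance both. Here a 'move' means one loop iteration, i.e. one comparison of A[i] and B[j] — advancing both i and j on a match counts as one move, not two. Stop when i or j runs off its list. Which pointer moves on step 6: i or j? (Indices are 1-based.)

[i=1,j=1] 10>4 → j++
[i=1,j=2] 10>6 → j++
[i=1,j=3] 10<12 → i++
[i=2,j=3] 12==12 emit → i++,j++
[i=3,j=4] 16>13 → j++
[i=3,j=5] 16>14 → j++

j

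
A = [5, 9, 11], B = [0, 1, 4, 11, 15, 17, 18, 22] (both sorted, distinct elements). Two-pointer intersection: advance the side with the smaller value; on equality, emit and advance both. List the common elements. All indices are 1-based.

intersection = [11]

i=1 j=1: 5>0, j++
i=1 j=2: 5>1, j++
i=1 j=3: 5>4, j++
i=1 j=4: 5<11, i++
i=2 j=4: 9<11, i++
i=3 j=4: 11==11 emit, i++,j++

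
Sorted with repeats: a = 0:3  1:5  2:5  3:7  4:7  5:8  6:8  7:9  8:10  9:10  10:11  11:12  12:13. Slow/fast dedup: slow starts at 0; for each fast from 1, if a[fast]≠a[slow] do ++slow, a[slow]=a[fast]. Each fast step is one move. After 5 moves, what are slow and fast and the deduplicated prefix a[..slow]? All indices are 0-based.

slow=3, fast=6, prefix=[3, 5, 7, 8]

slow=0 fast=1: a[fast]=5≠a[slow]=3 write a[1]=5, slow++,fast++
slow=1 fast=2: a[fast]=5=a[slow] dup, fast++
slow=1 fast=3: a[fast]=7≠a[slow]=5 write a[2]=7, slow++,fast++
slow=2 fast=4: a[fast]=7=a[slow] dup, fast++
slow=2 fast=5: a[fast]=8≠a[slow]=7 write a[3]=8, slow++,fast++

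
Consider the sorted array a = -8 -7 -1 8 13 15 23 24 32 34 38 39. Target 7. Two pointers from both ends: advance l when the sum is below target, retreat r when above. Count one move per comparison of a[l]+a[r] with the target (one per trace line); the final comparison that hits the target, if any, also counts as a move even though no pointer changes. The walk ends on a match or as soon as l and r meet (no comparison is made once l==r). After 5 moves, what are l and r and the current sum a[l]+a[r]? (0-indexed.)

l=0, r=6, sum=15

[0,11] -8+39=31 >7 → r--
[0,10] -8+38=30 >7 → r--
[0,9] -8+34=26 >7 → r--
[0,8] -8+32=24 >7 → r--
[0,7] -8+24=16 >7 → r--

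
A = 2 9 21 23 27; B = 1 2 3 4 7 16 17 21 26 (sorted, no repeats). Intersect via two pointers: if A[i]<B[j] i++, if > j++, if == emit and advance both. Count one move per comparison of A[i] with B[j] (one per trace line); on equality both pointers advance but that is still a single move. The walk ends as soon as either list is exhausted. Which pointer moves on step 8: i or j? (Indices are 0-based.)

i=0 j=0: 2>1, j++
i=0 j=1: 2==2 emit, i++,j++
i=1 j=2: 9>3, j++
i=1 j=3: 9>4, j++
i=1 j=4: 9>7, j++
i=1 j=5: 9<16, i++
i=2 j=5: 21>16, j++
i=2 j=6: 21>17, j++

j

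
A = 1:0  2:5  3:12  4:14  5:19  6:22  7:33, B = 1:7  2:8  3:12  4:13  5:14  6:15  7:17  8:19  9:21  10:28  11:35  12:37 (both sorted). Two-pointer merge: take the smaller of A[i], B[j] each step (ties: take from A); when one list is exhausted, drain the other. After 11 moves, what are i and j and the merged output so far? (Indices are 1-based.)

i=5, j=8, merged so far=[0, 5, 7, 8, 12, 12, 13, 14, 14, 15, 17]

i=1 j=1: A[i]=0<=B[j]=7 take 0, i++
i=2 j=1: A[i]=5<=B[j]=7 take 5, i++
i=3 j=1: A[i]=12>B[j]=7 take 7, j++
i=3 j=2: A[i]=12>B[j]=8 take 8, j++
i=3 j=3: A[i]=12<=B[j]=12 take 12, i++
i=4 j=3: A[i]=14>B[j]=12 take 12, j++
i=4 j=4: A[i]=14>B[j]=13 take 13, j++
i=4 j=5: A[i]=14<=B[j]=14 take 14, i++
i=5 j=5: A[i]=19>B[j]=14 take 14, j++
i=5 j=6: A[i]=19>B[j]=15 take 15, j++
i=5 j=7: A[i]=19>B[j]=17 take 17, j++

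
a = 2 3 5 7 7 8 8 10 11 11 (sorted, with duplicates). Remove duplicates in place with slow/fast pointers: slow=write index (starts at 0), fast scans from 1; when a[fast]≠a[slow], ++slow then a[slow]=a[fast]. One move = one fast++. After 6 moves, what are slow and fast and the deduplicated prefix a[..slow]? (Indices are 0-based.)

(s=0,f=1) a[fast]=3≠a[slow]=2 write a[1]=3 → slow++,fast++
(s=1,f=2) a[fast]=5≠a[slow]=3 write a[2]=5 → slow++,fast++
(s=2,f=3) a[fast]=7≠a[slow]=5 write a[3]=7 → slow++,fast++
(s=3,f=4) a[fast]=7=a[slow] dup → fast++
(s=3,f=5) a[fast]=8≠a[slow]=7 write a[4]=8 → slow++,fast++
(s=4,f=6) a[fast]=8=a[slow] dup → fast++

slow=4, fast=7, prefix=[2, 3, 5, 7, 8]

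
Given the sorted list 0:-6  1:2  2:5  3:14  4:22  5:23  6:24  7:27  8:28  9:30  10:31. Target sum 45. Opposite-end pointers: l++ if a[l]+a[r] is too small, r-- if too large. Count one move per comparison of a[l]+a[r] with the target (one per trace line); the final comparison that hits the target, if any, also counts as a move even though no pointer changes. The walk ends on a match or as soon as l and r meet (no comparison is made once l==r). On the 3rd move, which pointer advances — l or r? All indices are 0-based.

l=0 r=10: -6+31=25 <45, l++
l=1 r=10: 2+31=33 <45, l++
l=2 r=10: 5+31=36 <45, l++

l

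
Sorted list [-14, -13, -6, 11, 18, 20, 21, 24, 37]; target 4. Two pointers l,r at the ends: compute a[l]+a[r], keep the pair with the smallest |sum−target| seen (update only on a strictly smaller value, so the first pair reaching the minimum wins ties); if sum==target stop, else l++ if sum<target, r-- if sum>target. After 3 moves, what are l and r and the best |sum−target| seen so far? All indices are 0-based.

l=0, r=5, best |Δ|=3

[0,8] -14+37=23 d=19 * → r--
[0,7] -14+24=10 d=6 * → r--
[0,6] -14+21=7 d=3 * → r--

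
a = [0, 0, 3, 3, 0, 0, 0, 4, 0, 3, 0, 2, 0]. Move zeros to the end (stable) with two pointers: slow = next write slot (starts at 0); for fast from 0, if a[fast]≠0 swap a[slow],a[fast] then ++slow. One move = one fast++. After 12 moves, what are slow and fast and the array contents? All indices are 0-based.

slow=5, fast=12, a=[3, 3, 4, 3, 2, 0, 0, 0, 0, 0, 0, 0, 0]

slow=0 fast=0: a[fast]=0, fast++
slow=0 fast=1: a[fast]=0, fast++
slow=0 fast=2: a[fast]=3≠0 swap→a[0]=3, slow++,fast++
slow=1 fast=3: a[fast]=3≠0 swap→a[1]=3, slow++,fast++
slow=2 fast=4: a[fast]=0, fast++
slow=2 fast=5: a[fast]=0, fast++
slow=2 fast=6: a[fast]=0, fast++
slow=2 fast=7: a[fast]=4≠0 swap→a[2]=4, slow++,fast++
slow=3 fast=8: a[fast]=0, fast++
slow=3 fast=9: a[fast]=3≠0 swap→a[3]=3, slow++,fast++
slow=4 fast=10: a[fast]=0, fast++
slow=4 fast=11: a[fast]=2≠0 swap→a[4]=2, slow++,fast++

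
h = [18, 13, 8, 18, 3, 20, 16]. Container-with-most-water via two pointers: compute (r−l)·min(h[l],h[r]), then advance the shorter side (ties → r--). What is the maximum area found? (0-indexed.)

[0,6] min(18,16)*6=96 best=96 * → r--
[0,5] min(18,20)*5=90 best=96 → l++
[1,5] min(13,20)*4=52 best=96 → l++
[2,5] min(8,20)*3=24 best=96 → l++
[3,5] min(18,20)*2=36 best=96 → l++
[4,5] min(3,20)*1=3 best=96 → l++

max area = 96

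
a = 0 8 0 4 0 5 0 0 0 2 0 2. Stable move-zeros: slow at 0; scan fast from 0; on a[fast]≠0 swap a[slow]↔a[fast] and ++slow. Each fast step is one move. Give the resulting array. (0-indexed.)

slow=0 fast=0: a[fast]=0, fast++
slow=0 fast=1: a[fast]=8≠0 swap→a[0]=8, slow++,fast++
slow=1 fast=2: a[fast]=0, fast++
slow=1 fast=3: a[fast]=4≠0 swap→a[1]=4, slow++,fast++
slow=2 fast=4: a[fast]=0, fast++
slow=2 fast=5: a[fast]=5≠0 swap→a[2]=5, slow++,fast++
slow=3 fast=6: a[fast]=0, fast++
slow=3 fast=7: a[fast]=0, fast++
slow=3 fast=8: a[fast]=0, fast++
slow=3 fast=9: a[fast]=2≠0 swap→a[3]=2, slow++,fast++
slow=4 fast=10: a[fast]=0, fast++
slow=4 fast=11: a[fast]=2≠0 swap→a[4]=2, slow++,fast++

[8, 4, 5, 2, 2, 0, 0, 0, 0, 0, 0, 0]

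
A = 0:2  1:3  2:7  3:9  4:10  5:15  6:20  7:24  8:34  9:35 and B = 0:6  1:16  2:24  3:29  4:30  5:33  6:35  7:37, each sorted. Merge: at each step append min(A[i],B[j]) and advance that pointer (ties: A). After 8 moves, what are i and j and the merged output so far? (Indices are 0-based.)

i=0 j=0: A[i]=2<=B[j]=6 take 2, i++
i=1 j=0: A[i]=3<=B[j]=6 take 3, i++
i=2 j=0: A[i]=7>B[j]=6 take 6, j++
i=2 j=1: A[i]=7<=B[j]=16 take 7, i++
i=3 j=1: A[i]=9<=B[j]=16 take 9, i++
i=4 j=1: A[i]=10<=B[j]=16 take 10, i++
i=5 j=1: A[i]=15<=B[j]=16 take 15, i++
i=6 j=1: A[i]=20>B[j]=16 take 16, j++

i=6, j=2, merged so far=[2, 3, 6, 7, 9, 10, 15, 16]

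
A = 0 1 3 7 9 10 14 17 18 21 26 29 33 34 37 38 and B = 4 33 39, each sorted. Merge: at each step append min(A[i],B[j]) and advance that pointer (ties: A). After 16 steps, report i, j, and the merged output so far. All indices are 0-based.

i=14, j=2, merged so far=[0, 1, 3, 4, 7, 9, 10, 14, 17, 18, 21, 26, 29, 33, 33, 34]

i=0 j=0: A[i]=0<=B[j]=4 take 0, i++
i=1 j=0: A[i]=1<=B[j]=4 take 1, i++
i=2 j=0: A[i]=3<=B[j]=4 take 3, i++
i=3 j=0: A[i]=7>B[j]=4 take 4, j++
i=3 j=1: A[i]=7<=B[j]=33 take 7, i++
i=4 j=1: A[i]=9<=B[j]=33 take 9, i++
i=5 j=1: A[i]=10<=B[j]=33 take 10, i++
i=6 j=1: A[i]=14<=B[j]=33 take 14, i++
i=7 j=1: A[i]=17<=B[j]=33 take 17, i++
i=8 j=1: A[i]=18<=B[j]=33 take 18, i++
i=9 j=1: A[i]=21<=B[j]=33 take 21, i++
i=10 j=1: A[i]=26<=B[j]=33 take 26, i++
i=11 j=1: A[i]=29<=B[j]=33 take 29, i++
i=12 j=1: A[i]=33<=B[j]=33 take 33, i++
i=13 j=1: A[i]=34>B[j]=33 take 33, j++
i=13 j=2: A[i]=34<=B[j]=39 take 34, i++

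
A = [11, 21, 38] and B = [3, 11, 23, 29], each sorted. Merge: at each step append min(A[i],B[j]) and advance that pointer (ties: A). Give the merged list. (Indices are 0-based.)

[i=0,j=0] A[i]=11>B[j]=3 take 3 → j++
[i=0,j=1] A[i]=11<=B[j]=11 take 11 → i++
[i=1,j=1] A[i]=21>B[j]=11 take 11 → j++
[i=1,j=2] A[i]=21<=B[j]=23 take 21 → i++
[i=2,j=2] A[i]=38>B[j]=23 take 23 → j++
[i=2,j=3] A[i]=38>B[j]=29 take 29 → j++
[i=2,j=4] B done, take A[i]=38 → i++

[3, 11, 11, 21, 23, 29, 38]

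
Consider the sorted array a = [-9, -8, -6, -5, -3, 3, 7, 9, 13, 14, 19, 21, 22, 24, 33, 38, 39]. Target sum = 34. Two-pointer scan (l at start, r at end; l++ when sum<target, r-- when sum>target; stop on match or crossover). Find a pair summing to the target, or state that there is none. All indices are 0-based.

l=0 r=16: -9+39=30 <34, l++
l=1 r=16: -8+39=31 <34, l++
l=2 r=16: -6+39=33 <34, l++
l=3 r=16: -5+39=34, found

(-5, 39)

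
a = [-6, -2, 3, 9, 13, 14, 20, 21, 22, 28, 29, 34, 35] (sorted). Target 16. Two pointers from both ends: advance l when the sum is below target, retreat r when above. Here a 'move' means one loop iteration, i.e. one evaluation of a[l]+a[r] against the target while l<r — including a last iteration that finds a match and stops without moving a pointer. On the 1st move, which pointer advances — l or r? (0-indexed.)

[0,12] -6+35=29 >16 → r--

r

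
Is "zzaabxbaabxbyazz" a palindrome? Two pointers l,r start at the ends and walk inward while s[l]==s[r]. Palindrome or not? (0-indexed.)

not a palindrome (mismatch at 3,12)

l=0 r=15: 'z'=='z', l++,r--
l=1 r=14: 'z'=='z', l++,r--
l=2 r=13: 'a'=='a', l++,r--
l=3 r=12: 'a'!='y', stop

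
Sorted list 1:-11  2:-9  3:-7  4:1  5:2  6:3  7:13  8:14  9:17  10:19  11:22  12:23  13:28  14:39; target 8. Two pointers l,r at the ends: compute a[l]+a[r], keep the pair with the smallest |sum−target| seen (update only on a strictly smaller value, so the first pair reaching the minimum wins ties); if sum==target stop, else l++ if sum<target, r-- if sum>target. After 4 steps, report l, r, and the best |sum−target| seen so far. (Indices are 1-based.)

[1,14] -11+39=28 d=20 * → r--
[1,13] -11+28=17 d=9 * → r--
[1,12] -11+23=12 d=4 * → r--
[1,11] -11+22=11 d=3 * → r--

l=1, r=10, best |Δ|=3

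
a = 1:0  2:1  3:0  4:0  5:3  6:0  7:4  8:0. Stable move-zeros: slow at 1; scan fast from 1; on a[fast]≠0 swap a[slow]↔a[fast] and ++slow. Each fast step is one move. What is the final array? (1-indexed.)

[1, 3, 4, 0, 0, 0, 0, 0]

slow=1 fast=1: a[fast]=0, fast++
slow=1 fast=2: a[fast]=1≠0 swap→a[1]=1, slow++,fast++
slow=2 fast=3: a[fast]=0, fast++
slow=2 fast=4: a[fast]=0, fast++
slow=2 fast=5: a[fast]=3≠0 swap→a[2]=3, slow++,fast++
slow=3 fast=6: a[fast]=0, fast++
slow=3 fast=7: a[fast]=4≠0 swap→a[3]=4, slow++,fast++
slow=4 fast=8: a[fast]=0, fast++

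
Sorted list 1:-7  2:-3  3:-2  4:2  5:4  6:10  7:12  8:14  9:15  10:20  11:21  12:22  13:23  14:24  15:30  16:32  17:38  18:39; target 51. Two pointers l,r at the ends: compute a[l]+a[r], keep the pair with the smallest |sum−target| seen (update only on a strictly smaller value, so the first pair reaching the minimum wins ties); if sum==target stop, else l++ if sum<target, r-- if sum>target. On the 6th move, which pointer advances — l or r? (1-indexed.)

l=1 r=18: -7+39=32 d=19 *, l++
l=2 r=18: -3+39=36 d=15 *, l++
l=3 r=18: -2+39=37 d=14 *, l++
l=4 r=18: 2+39=41 d=10 *, l++
l=5 r=18: 4+39=43 d=8 *, l++
l=6 r=18: 10+39=49 d=2 *, l++

l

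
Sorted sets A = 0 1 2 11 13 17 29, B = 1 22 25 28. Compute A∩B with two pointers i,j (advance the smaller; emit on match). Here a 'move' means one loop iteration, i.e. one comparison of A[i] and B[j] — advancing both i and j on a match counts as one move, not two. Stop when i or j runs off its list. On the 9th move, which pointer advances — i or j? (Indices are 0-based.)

j

[i=0,j=0] 0<1 → i++
[i=1,j=0] 1==1 emit → i++,j++
[i=2,j=1] 2<22 → i++
[i=3,j=1] 11<22 → i++
[i=4,j=1] 13<22 → i++
[i=5,j=1] 17<22 → i++
[i=6,j=1] 29>22 → j++
[i=6,j=2] 29>25 → j++
[i=6,j=3] 29>28 → j++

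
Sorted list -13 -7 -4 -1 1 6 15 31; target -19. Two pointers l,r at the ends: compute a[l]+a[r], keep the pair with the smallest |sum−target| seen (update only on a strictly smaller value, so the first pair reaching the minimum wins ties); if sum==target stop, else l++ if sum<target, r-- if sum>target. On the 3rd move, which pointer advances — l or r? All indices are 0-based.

r

[0,7] -13+31=18 d=37 * → r--
[0,6] -13+15=2 d=21 * → r--
[0,5] -13+6=-7 d=12 * → r--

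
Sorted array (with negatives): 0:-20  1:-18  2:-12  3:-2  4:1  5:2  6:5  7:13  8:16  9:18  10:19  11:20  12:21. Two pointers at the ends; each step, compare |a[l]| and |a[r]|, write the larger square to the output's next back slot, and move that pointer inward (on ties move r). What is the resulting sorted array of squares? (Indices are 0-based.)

[1, 4, 4, 25, 144, 169, 256, 324, 324, 361, 400, 400, 441]

l=0 r=12: |-20|<=|21| out[12]=441, r--
l=0 r=11: |-20|<=|20| out[11]=400, r--
l=0 r=10: |-20|>|19| out[10]=400, l++
l=1 r=10: |-18|<=|19| out[9]=361, r--
l=1 r=9: |-18|<=|18| out[8]=324, r--
l=1 r=8: |-18|>|16| out[7]=324, l++
l=2 r=8: |-12|<=|16| out[6]=256, r--
l=2 r=7: |-12|<=|13| out[5]=169, r--
l=2 r=6: |-12|>|5| out[4]=144, l++
l=3 r=6: |-2|<=|5| out[3]=25, r--
l=3 r=5: |-2|<=|2| out[2]=4, r--
l=3 r=4: |-2|>|1| out[1]=4, l++
l=4 r=4: |1|<=|1| out[0]=1, r--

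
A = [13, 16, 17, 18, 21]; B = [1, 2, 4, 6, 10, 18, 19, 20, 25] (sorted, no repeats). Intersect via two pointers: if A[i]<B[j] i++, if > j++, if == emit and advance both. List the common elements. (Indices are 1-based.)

[i=1,j=1] 13>1 → j++
[i=1,j=2] 13>2 → j++
[i=1,j=3] 13>4 → j++
[i=1,j=4] 13>6 → j++
[i=1,j=5] 13>10 → j++
[i=1,j=6] 13<18 → i++
[i=2,j=6] 16<18 → i++
[i=3,j=6] 17<18 → i++
[i=4,j=6] 18==18 emit → i++,j++
[i=5,j=7] 21>19 → j++
[i=5,j=8] 21>20 → j++
[i=5,j=9] 21<25 → i++

intersection = [18]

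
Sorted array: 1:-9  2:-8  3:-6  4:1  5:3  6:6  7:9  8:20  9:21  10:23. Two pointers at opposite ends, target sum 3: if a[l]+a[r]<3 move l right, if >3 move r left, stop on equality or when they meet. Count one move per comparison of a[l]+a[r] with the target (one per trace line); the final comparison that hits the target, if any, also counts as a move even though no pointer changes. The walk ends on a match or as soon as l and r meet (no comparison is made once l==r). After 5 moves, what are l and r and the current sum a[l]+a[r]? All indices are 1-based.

l=1 r=10: -9+23=14 >3, r--
l=1 r=9: -9+21=12 >3, r--
l=1 r=8: -9+20=11 >3, r--
l=1 r=7: -9+9=0 <3, l++
l=2 r=7: -8+9=1 <3, l++

l=3, r=7, sum=3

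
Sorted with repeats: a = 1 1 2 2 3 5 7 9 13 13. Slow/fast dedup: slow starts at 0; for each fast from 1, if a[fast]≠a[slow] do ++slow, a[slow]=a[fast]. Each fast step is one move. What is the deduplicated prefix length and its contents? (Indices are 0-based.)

length 7; prefix = [1, 2, 3, 5, 7, 9, 13]

slow=0 fast=1: a[fast]=1=a[slow] dup, fast++
slow=0 fast=2: a[fast]=2≠a[slow]=1 write a[1]=2, slow++,fast++
slow=1 fast=3: a[fast]=2=a[slow] dup, fast++
slow=1 fast=4: a[fast]=3≠a[slow]=2 write a[2]=3, slow++,fast++
slow=2 fast=5: a[fast]=5≠a[slow]=3 write a[3]=5, slow++,fast++
slow=3 fast=6: a[fast]=7≠a[slow]=5 write a[4]=7, slow++,fast++
slow=4 fast=7: a[fast]=9≠a[slow]=7 write a[5]=9, slow++,fast++
slow=5 fast=8: a[fast]=13≠a[slow]=9 write a[6]=13, slow++,fast++
slow=6 fast=9: a[fast]=13=a[slow] dup, fast++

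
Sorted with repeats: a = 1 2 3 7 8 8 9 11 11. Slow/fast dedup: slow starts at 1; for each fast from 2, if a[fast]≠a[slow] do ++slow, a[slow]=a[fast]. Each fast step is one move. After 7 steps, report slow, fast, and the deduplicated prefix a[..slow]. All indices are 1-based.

(s=1,f=2) a[fast]=2≠a[slow]=1 write a[2]=2 → slow++,fast++
(s=2,f=3) a[fast]=3≠a[slow]=2 write a[3]=3 → slow++,fast++
(s=3,f=4) a[fast]=7≠a[slow]=3 write a[4]=7 → slow++,fast++
(s=4,f=5) a[fast]=8≠a[slow]=7 write a[5]=8 → slow++,fast++
(s=5,f=6) a[fast]=8=a[slow] dup → fast++
(s=5,f=7) a[fast]=9≠a[slow]=8 write a[6]=9 → slow++,fast++
(s=6,f=8) a[fast]=11≠a[slow]=9 write a[7]=11 → slow++,fast++

slow=7, fast=9, prefix=[1, 2, 3, 7, 8, 9, 11]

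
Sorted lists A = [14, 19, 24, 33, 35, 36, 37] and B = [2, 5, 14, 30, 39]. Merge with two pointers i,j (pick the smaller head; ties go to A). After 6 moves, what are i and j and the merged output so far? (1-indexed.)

i=4, j=4, merged so far=[2, 5, 14, 14, 19, 24]

[i=1,j=1] A[i]=14>B[j]=2 take 2 → j++
[i=1,j=2] A[i]=14>B[j]=5 take 5 → j++
[i=1,j=3] A[i]=14<=B[j]=14 take 14 → i++
[i=2,j=3] A[i]=19>B[j]=14 take 14 → j++
[i=2,j=4] A[i]=19<=B[j]=30 take 19 → i++
[i=3,j=4] A[i]=24<=B[j]=30 take 24 → i++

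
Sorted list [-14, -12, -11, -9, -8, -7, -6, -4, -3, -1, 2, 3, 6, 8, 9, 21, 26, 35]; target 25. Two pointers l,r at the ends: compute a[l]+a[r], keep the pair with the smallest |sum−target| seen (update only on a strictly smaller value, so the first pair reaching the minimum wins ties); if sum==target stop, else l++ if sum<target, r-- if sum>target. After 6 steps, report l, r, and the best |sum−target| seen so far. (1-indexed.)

l=6, r=17, best |Δ|=1

[1,18] -14+35=21 d=4 * → l++
[2,18] -12+35=23 d=2 * → l++
[3,18] -11+35=24 d=1 * → l++
[4,18] -9+35=26 d=1 → r--
[4,17] -9+26=17 d=8 → l++
[5,17] -8+26=18 d=7 → l++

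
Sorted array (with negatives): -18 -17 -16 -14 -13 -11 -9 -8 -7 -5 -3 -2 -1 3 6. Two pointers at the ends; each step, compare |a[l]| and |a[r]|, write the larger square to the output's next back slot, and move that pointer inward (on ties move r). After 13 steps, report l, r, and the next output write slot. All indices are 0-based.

[0,14] |-18|>|6| out[14]=324 → l++
[1,14] |-17|>|6| out[13]=289 → l++
[2,14] |-16|>|6| out[12]=256 → l++
[3,14] |-14|>|6| out[11]=196 → l++
[4,14] |-13|>|6| out[10]=169 → l++
[5,14] |-11|>|6| out[9]=121 → l++
[6,14] |-9|>|6| out[8]=81 → l++
[7,14] |-8|>|6| out[7]=64 → l++
[8,14] |-7|>|6| out[6]=49 → l++
[9,14] |-5|<=|6| out[5]=36 → r--
[9,13] |-5|>|3| out[4]=25 → l++
[10,13] |-3|<=|3| out[3]=9 → r--
[10,12] |-3|>|-1| out[2]=9 → l++

l=11, r=12, next write slot=1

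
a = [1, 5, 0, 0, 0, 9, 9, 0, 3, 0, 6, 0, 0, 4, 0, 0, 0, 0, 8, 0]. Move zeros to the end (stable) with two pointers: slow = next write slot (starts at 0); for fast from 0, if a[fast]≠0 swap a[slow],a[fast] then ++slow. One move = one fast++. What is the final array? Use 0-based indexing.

(s=0,f=0) a[fast]=1≠0 swap→a[0]=1 → slow++,fast++
(s=1,f=1) a[fast]=5≠0 swap→a[1]=5 → slow++,fast++
(s=2,f=2) a[fast]=0 → fast++
(s=2,f=3) a[fast]=0 → fast++
(s=2,f=4) a[fast]=0 → fast++
(s=2,f=5) a[fast]=9≠0 swap→a[2]=9 → slow++,fast++
(s=3,f=6) a[fast]=9≠0 swap→a[3]=9 → slow++,fast++
(s=4,f=7) a[fast]=0 → fast++
(s=4,f=8) a[fast]=3≠0 swap→a[4]=3 → slow++,fast++
(s=5,f=9) a[fast]=0 → fast++
(s=5,f=10) a[fast]=6≠0 swap→a[5]=6 → slow++,fast++
(s=6,f=11) a[fast]=0 → fast++
(s=6,f=12) a[fast]=0 → fast++
(s=6,f=13) a[fast]=4≠0 swap→a[6]=4 → slow++,fast++
(s=7,f=14) a[fast]=0 → fast++
(s=7,f=15) a[fast]=0 → fast++
(s=7,f=16) a[fast]=0 → fast++
(s=7,f=17) a[fast]=0 → fast++
(s=7,f=18) a[fast]=8≠0 swap→a[7]=8 → slow++,fast++
(s=8,f=19) a[fast]=0 → fast++

[1, 5, 9, 9, 3, 6, 4, 8, 0, 0, 0, 0, 0, 0, 0, 0, 0, 0, 0, 0]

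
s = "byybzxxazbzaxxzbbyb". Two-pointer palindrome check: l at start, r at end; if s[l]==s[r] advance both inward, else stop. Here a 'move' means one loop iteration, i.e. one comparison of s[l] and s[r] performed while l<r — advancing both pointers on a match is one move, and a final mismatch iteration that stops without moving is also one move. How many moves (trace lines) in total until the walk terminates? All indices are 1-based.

3 moves

l=1 r=19: 'b'=='b', l++,r--
l=2 r=18: 'y'=='y', l++,r--
l=3 r=17: 'y'!='b', stop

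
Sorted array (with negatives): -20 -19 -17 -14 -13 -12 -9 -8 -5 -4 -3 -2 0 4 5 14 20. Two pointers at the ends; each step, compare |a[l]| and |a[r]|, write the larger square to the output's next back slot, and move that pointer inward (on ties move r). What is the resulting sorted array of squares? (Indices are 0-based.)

[0, 4, 9, 16, 16, 25, 25, 64, 81, 144, 169, 196, 196, 289, 361, 400, 400]

[0,16] |-20|<=|20| out[16]=400 → r--
[0,15] |-20|>|14| out[15]=400 → l++
[1,15] |-19|>|14| out[14]=361 → l++
[2,15] |-17|>|14| out[13]=289 → l++
[3,15] |-14|<=|14| out[12]=196 → r--
[3,14] |-14|>|5| out[11]=196 → l++
[4,14] |-13|>|5| out[10]=169 → l++
[5,14] |-12|>|5| out[9]=144 → l++
[6,14] |-9|>|5| out[8]=81 → l++
[7,14] |-8|>|5| out[7]=64 → l++
[8,14] |-5|<=|5| out[6]=25 → r--
[8,13] |-5|>|4| out[5]=25 → l++
[9,13] |-4|<=|4| out[4]=16 → r--
[9,12] |-4|>|0| out[3]=16 → l++
[10,12] |-3|>|0| out[2]=9 → l++
[11,12] |-2|>|0| out[1]=4 → l++
[12,12] |0|<=|0| out[0]=0 → r--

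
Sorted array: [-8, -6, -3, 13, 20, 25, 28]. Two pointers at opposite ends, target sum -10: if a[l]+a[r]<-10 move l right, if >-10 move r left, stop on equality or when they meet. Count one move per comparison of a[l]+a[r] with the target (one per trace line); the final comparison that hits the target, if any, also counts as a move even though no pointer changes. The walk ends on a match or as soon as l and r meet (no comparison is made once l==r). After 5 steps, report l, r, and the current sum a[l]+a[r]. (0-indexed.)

[0,6] -8+28=20 >-10 → r--
[0,5] -8+25=17 >-10 → r--
[0,4] -8+20=12 >-10 → r--
[0,3] -8+13=5 >-10 → r--
[0,2] -8+-3=-11 <-10 → l++

l=1, r=2, sum=-9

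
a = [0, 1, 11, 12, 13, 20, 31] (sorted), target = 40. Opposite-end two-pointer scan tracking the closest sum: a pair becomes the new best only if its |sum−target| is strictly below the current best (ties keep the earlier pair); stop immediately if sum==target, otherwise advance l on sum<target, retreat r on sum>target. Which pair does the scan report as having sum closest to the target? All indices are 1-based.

l=1 r=7: 0+31=31 d=9 *, l++
l=2 r=7: 1+31=32 d=8 *, l++
l=3 r=7: 11+31=42 d=2 *, r--
l=3 r=6: 11+20=31 d=9, l++
l=4 r=6: 12+20=32 d=8, l++
l=5 r=6: 13+20=33 d=7, l++

pair (11, 31) with sum 42 (|Δ|=2)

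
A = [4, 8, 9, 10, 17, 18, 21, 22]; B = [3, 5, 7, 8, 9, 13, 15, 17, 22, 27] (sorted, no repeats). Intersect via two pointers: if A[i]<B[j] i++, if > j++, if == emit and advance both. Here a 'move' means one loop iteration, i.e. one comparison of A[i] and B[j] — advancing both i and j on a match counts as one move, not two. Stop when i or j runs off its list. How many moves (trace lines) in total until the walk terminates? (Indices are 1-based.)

[i=1,j=1] 4>3 → j++
[i=1,j=2] 4<5 → i++
[i=2,j=2] 8>5 → j++
[i=2,j=3] 8>7 → j++
[i=2,j=4] 8==8 emit → i++,j++
[i=3,j=5] 9==9 emit → i++,j++
[i=4,j=6] 10<13 → i++
[i=5,j=6] 17>13 → j++
[i=5,j=7] 17>15 → j++
[i=5,j=8] 17==17 emit → i++,j++
[i=6,j=9] 18<22 → i++
[i=7,j=9] 21<22 → i++
[i=8,j=9] 22==22 emit → i++,j++

13 moves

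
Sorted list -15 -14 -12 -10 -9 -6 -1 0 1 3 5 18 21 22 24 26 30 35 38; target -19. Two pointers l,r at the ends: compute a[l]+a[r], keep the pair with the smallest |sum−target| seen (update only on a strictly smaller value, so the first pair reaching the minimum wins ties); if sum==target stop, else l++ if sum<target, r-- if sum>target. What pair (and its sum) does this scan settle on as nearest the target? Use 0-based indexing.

l=0 r=18: -15+38=23 d=42 *, r--
l=0 r=17: -15+35=20 d=39 *, r--
l=0 r=16: -15+30=15 d=34 *, r--
l=0 r=15: -15+26=11 d=30 *, r--
l=0 r=14: -15+24=9 d=28 *, r--
l=0 r=13: -15+22=7 d=26 *, r--
l=0 r=12: -15+21=6 d=25 *, r--
l=0 r=11: -15+18=3 d=22 *, r--
l=0 r=10: -15+5=-10 d=9 *, r--
l=0 r=9: -15+3=-12 d=7 *, r--
l=0 r=8: -15+1=-14 d=5 *, r--
l=0 r=7: -15+0=-15 d=4 *, r--
l=0 r=6: -15+-1=-16 d=3 *, r--
l=0 r=5: -15+-6=-21 d=2 *, l++
l=1 r=5: -14+-6=-20 d=1 *, l++
l=2 r=5: -12+-6=-18 d=1, r--
l=2 r=4: -12+-9=-21 d=2, l++
l=3 r=4: -10+-9=-19 d=0 *, stop

pair (-10, -9) with sum -19 (|Δ|=0)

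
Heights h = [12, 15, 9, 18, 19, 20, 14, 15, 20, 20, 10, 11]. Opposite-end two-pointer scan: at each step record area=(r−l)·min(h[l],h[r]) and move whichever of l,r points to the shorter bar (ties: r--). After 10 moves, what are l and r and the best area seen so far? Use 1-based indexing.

l=1 r=12: min(12,11)*11=121 best=121 *, r--
l=1 r=11: min(12,10)*10=100 best=121, r--
l=1 r=10: min(12,20)*9=108 best=121, l++
l=2 r=10: min(15,20)*8=120 best=121, l++
l=3 r=10: min(9,20)*7=63 best=121, l++
l=4 r=10: min(18,20)*6=108 best=121, l++
l=5 r=10: min(19,20)*5=95 best=121, l++
l=6 r=10: min(20,20)*4=80 best=121, r--
l=6 r=9: min(20,20)*3=60 best=121, r--
l=6 r=8: min(20,15)*2=30 best=121, r--

l=6, r=7, best area=121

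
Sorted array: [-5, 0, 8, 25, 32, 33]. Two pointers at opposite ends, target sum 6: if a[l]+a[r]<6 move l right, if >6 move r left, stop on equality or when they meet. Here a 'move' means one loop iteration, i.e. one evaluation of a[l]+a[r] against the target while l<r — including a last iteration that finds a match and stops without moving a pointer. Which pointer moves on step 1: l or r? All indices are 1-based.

[1,6] -5+33=28 >6 → r--

r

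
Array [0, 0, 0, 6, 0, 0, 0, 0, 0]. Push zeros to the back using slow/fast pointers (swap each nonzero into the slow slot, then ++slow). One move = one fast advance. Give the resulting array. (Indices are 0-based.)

[6, 0, 0, 0, 0, 0, 0, 0, 0]

(s=0,f=0) a[fast]=0 → fast++
(s=0,f=1) a[fast]=0 → fast++
(s=0,f=2) a[fast]=0 → fast++
(s=0,f=3) a[fast]=6≠0 swap→a[0]=6 → slow++,fast++
(s=1,f=4) a[fast]=0 → fast++
(s=1,f=5) a[fast]=0 → fast++
(s=1,f=6) a[fast]=0 → fast++
(s=1,f=7) a[fast]=0 → fast++
(s=1,f=8) a[fast]=0 → fast++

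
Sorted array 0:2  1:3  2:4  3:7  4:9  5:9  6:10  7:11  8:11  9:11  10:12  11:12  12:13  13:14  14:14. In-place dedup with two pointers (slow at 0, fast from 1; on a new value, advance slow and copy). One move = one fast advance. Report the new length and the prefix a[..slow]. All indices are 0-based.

length 10; prefix = [2, 3, 4, 7, 9, 10, 11, 12, 13, 14]

slow=0 fast=1: a[fast]=3≠a[slow]=2 write a[1]=3, slow++,fast++
slow=1 fast=2: a[fast]=4≠a[slow]=3 write a[2]=4, slow++,fast++
slow=2 fast=3: a[fast]=7≠a[slow]=4 write a[3]=7, slow++,fast++
slow=3 fast=4: a[fast]=9≠a[slow]=7 write a[4]=9, slow++,fast++
slow=4 fast=5: a[fast]=9=a[slow] dup, fast++
slow=4 fast=6: a[fast]=10≠a[slow]=9 write a[5]=10, slow++,fast++
slow=5 fast=7: a[fast]=11≠a[slow]=10 write a[6]=11, slow++,fast++
slow=6 fast=8: a[fast]=11=a[slow] dup, fast++
slow=6 fast=9: a[fast]=11=a[slow] dup, fast++
slow=6 fast=10: a[fast]=12≠a[slow]=11 write a[7]=12, slow++,fast++
slow=7 fast=11: a[fast]=12=a[slow] dup, fast++
slow=7 fast=12: a[fast]=13≠a[slow]=12 write a[8]=13, slow++,fast++
slow=8 fast=13: a[fast]=14≠a[slow]=13 write a[9]=14, slow++,fast++
slow=9 fast=14: a[fast]=14=a[slow] dup, fast++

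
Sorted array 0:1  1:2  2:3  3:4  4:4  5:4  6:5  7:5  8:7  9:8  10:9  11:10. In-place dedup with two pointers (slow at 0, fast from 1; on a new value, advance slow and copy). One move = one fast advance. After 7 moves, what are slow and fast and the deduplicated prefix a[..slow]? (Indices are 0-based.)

(s=0,f=1) a[fast]=2≠a[slow]=1 write a[1]=2 → slow++,fast++
(s=1,f=2) a[fast]=3≠a[slow]=2 write a[2]=3 → slow++,fast++
(s=2,f=3) a[fast]=4≠a[slow]=3 write a[3]=4 → slow++,fast++
(s=3,f=4) a[fast]=4=a[slow] dup → fast++
(s=3,f=5) a[fast]=4=a[slow] dup → fast++
(s=3,f=6) a[fast]=5≠a[slow]=4 write a[4]=5 → slow++,fast++
(s=4,f=7) a[fast]=5=a[slow] dup → fast++

slow=4, fast=8, prefix=[1, 2, 3, 4, 5]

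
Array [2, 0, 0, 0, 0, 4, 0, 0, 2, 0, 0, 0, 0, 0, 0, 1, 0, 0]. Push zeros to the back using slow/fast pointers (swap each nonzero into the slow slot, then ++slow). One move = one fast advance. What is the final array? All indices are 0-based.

[2, 4, 2, 1, 0, 0, 0, 0, 0, 0, 0, 0, 0, 0, 0, 0, 0, 0]

(s=0,f=0) a[fast]=2≠0 swap→a[0]=2 → slow++,fast++
(s=1,f=1) a[fast]=0 → fast++
(s=1,f=2) a[fast]=0 → fast++
(s=1,f=3) a[fast]=0 → fast++
(s=1,f=4) a[fast]=0 → fast++
(s=1,f=5) a[fast]=4≠0 swap→a[1]=4 → slow++,fast++
(s=2,f=6) a[fast]=0 → fast++
(s=2,f=7) a[fast]=0 → fast++
(s=2,f=8) a[fast]=2≠0 swap→a[2]=2 → slow++,fast++
(s=3,f=9) a[fast]=0 → fast++
(s=3,f=10) a[fast]=0 → fast++
(s=3,f=11) a[fast]=0 → fast++
(s=3,f=12) a[fast]=0 → fast++
(s=3,f=13) a[fast]=0 → fast++
(s=3,f=14) a[fast]=0 → fast++
(s=3,f=15) a[fast]=1≠0 swap→a[3]=1 → slow++,fast++
(s=4,f=16) a[fast]=0 → fast++
(s=4,f=17) a[fast]=0 → fast++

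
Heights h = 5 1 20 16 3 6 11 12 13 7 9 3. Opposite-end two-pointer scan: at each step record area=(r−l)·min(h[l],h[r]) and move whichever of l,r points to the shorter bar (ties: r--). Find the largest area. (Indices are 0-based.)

max area = 78

l=0 r=11: min(5,3)*11=33 best=33 *, r--
l=0 r=10: min(5,9)*10=50 best=50 *, l++
l=1 r=10: min(1,9)*9=9 best=50, l++
l=2 r=10: min(20,9)*8=72 best=72 *, r--
l=2 r=9: min(20,7)*7=49 best=72, r--
l=2 r=8: min(20,13)*6=78 best=78 *, r--
l=2 r=7: min(20,12)*5=60 best=78, r--
l=2 r=6: min(20,11)*4=44 best=78, r--
l=2 r=5: min(20,6)*3=18 best=78, r--
l=2 r=4: min(20,3)*2=6 best=78, r--
l=2 r=3: min(20,16)*1=16 best=78, r--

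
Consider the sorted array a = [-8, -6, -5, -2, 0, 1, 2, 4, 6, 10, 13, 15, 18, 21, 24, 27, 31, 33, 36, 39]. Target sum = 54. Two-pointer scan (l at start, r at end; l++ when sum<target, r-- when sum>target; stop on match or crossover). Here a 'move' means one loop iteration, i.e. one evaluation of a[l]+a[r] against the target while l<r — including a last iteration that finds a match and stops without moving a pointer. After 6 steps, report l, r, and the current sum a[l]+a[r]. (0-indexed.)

l=6, r=19, sum=41

[0,19] -8+39=31 <54 → l++
[1,19] -6+39=33 <54 → l++
[2,19] -5+39=34 <54 → l++
[3,19] -2+39=37 <54 → l++
[4,19] 0+39=39 <54 → l++
[5,19] 1+39=40 <54 → l++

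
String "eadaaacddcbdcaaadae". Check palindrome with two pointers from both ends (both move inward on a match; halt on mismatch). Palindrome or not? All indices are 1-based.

l=1 r=19: 'e'=='e', l++,r--
l=2 r=18: 'a'=='a', l++,r--
l=3 r=17: 'd'=='d', l++,r--
l=4 r=16: 'a'=='a', l++,r--
l=5 r=15: 'a'=='a', l++,r--
l=6 r=14: 'a'=='a', l++,r--
l=7 r=13: 'c'=='c', l++,r--
l=8 r=12: 'd'=='d', l++,r--
l=9 r=11: 'd'!='b', stop

not a palindrome (mismatch at 9,11)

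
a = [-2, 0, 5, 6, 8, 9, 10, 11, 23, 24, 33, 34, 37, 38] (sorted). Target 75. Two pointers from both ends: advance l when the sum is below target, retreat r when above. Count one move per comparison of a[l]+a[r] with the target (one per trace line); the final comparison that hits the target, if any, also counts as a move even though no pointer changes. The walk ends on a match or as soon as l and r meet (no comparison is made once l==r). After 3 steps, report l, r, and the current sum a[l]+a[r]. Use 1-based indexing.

l=4, r=14, sum=44

l=1 r=14: -2+38=36 <75, l++
l=2 r=14: 0+38=38 <75, l++
l=3 r=14: 5+38=43 <75, l++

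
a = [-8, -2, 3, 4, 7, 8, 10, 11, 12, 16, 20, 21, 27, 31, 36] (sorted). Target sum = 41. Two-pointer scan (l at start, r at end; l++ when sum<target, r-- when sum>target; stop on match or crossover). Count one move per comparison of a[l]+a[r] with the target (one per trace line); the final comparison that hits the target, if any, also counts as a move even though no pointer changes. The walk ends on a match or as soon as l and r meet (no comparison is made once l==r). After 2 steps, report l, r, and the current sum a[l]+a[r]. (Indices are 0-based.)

l=0 r=14: -8+36=28 <41, l++
l=1 r=14: -2+36=34 <41, l++

l=2, r=14, sum=39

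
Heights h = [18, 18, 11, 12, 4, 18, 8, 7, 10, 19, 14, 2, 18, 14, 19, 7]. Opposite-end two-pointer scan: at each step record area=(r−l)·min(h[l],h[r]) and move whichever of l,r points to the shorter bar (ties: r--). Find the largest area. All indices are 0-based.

max area = 252

[0,15] min(18,7)*15=105 best=105 * → r--
[0,14] min(18,19)*14=252 best=252 * → l++
[1,14] min(18,19)*13=234 best=252 → l++
[2,14] min(11,19)*12=132 best=252 → l++
[3,14] min(12,19)*11=132 best=252 → l++
[4,14] min(4,19)*10=40 best=252 → l++
[5,14] min(18,19)*9=162 best=252 → l++
[6,14] min(8,19)*8=64 best=252 → l++
[7,14] min(7,19)*7=49 best=252 → l++
[8,14] min(10,19)*6=60 best=252 → l++
[9,14] min(19,19)*5=95 best=252 → r--
[9,13] min(19,14)*4=56 best=252 → r--
[9,12] min(19,18)*3=54 best=252 → r--
[9,11] min(19,2)*2=4 best=252 → r--
[9,10] min(19,14)*1=14 best=252 → r--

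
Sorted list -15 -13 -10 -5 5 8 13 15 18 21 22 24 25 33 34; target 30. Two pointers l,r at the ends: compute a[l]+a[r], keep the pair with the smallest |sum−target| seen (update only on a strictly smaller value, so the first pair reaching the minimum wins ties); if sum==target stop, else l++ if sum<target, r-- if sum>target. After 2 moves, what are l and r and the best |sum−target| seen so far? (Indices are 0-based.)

l=0 r=14: -15+34=19 d=11 *, l++
l=1 r=14: -13+34=21 d=9 *, l++

l=2, r=14, best |Δ|=9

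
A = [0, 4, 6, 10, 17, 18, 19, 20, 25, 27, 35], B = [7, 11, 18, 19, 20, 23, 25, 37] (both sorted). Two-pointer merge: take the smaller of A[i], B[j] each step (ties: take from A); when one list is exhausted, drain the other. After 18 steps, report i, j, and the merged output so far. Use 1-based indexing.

i=12, j=8, merged so far=[0, 4, 6, 7, 10, 11, 17, 18, 18, 19, 19, 20, 20, 23, 25, 25, 27, 35]

i=1 j=1: A[i]=0<=B[j]=7 take 0, i++
i=2 j=1: A[i]=4<=B[j]=7 take 4, i++
i=3 j=1: A[i]=6<=B[j]=7 take 6, i++
i=4 j=1: A[i]=10>B[j]=7 take 7, j++
i=4 j=2: A[i]=10<=B[j]=11 take 10, i++
i=5 j=2: A[i]=17>B[j]=11 take 11, j++
i=5 j=3: A[i]=17<=B[j]=18 take 17, i++
i=6 j=3: A[i]=18<=B[j]=18 take 18, i++
i=7 j=3: A[i]=19>B[j]=18 take 18, j++
i=7 j=4: A[i]=19<=B[j]=19 take 19, i++
i=8 j=4: A[i]=20>B[j]=19 take 19, j++
i=8 j=5: A[i]=20<=B[j]=20 take 20, i++
i=9 j=5: A[i]=25>B[j]=20 take 20, j++
i=9 j=6: A[i]=25>B[j]=23 take 23, j++
i=9 j=7: A[i]=25<=B[j]=25 take 25, i++
i=10 j=7: A[i]=27>B[j]=25 take 25, j++
i=10 j=8: A[i]=27<=B[j]=37 take 27, i++
i=11 j=8: A[i]=35<=B[j]=37 take 35, i++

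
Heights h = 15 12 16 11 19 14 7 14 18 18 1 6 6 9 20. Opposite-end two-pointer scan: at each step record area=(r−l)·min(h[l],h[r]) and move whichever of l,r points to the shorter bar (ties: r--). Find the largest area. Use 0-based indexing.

max area = 210

l=0 r=14: min(15,20)*14=210 best=210 *, l++
l=1 r=14: min(12,20)*13=156 best=210, l++
l=2 r=14: min(16,20)*12=192 best=210, l++
l=3 r=14: min(11,20)*11=121 best=210, l++
l=4 r=14: min(19,20)*10=190 best=210, l++
l=5 r=14: min(14,20)*9=126 best=210, l++
l=6 r=14: min(7,20)*8=56 best=210, l++
l=7 r=14: min(14,20)*7=98 best=210, l++
l=8 r=14: min(18,20)*6=108 best=210, l++
l=9 r=14: min(18,20)*5=90 best=210, l++
l=10 r=14: min(1,20)*4=4 best=210, l++
l=11 r=14: min(6,20)*3=18 best=210, l++
l=12 r=14: min(6,20)*2=12 best=210, l++
l=13 r=14: min(9,20)*1=9 best=210, l++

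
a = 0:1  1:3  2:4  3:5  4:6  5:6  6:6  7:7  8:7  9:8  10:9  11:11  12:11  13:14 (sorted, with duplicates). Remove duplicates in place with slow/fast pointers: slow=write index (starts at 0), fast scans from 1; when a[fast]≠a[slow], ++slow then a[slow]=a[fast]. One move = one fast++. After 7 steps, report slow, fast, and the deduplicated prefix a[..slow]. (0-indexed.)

(s=0,f=1) a[fast]=3≠a[slow]=1 write a[1]=3 → slow++,fast++
(s=1,f=2) a[fast]=4≠a[slow]=3 write a[2]=4 → slow++,fast++
(s=2,f=3) a[fast]=5≠a[slow]=4 write a[3]=5 → slow++,fast++
(s=3,f=4) a[fast]=6≠a[slow]=5 write a[4]=6 → slow++,fast++
(s=4,f=5) a[fast]=6=a[slow] dup → fast++
(s=4,f=6) a[fast]=6=a[slow] dup → fast++
(s=4,f=7) a[fast]=7≠a[slow]=6 write a[5]=7 → slow++,fast++

slow=5, fast=8, prefix=[1, 3, 4, 5, 6, 7]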